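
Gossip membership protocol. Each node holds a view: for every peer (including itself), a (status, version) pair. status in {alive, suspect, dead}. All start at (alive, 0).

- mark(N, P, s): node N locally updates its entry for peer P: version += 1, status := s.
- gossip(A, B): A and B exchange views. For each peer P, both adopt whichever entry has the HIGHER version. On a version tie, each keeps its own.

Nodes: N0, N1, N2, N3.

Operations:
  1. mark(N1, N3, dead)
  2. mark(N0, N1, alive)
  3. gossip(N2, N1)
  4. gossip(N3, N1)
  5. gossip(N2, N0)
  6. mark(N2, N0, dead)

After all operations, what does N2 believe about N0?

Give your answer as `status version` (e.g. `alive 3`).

Answer: dead 1

Derivation:
Op 1: N1 marks N3=dead -> (dead,v1)
Op 2: N0 marks N1=alive -> (alive,v1)
Op 3: gossip N2<->N1 -> N2.N0=(alive,v0) N2.N1=(alive,v0) N2.N2=(alive,v0) N2.N3=(dead,v1) | N1.N0=(alive,v0) N1.N1=(alive,v0) N1.N2=(alive,v0) N1.N3=(dead,v1)
Op 4: gossip N3<->N1 -> N3.N0=(alive,v0) N3.N1=(alive,v0) N3.N2=(alive,v0) N3.N3=(dead,v1) | N1.N0=(alive,v0) N1.N1=(alive,v0) N1.N2=(alive,v0) N1.N3=(dead,v1)
Op 5: gossip N2<->N0 -> N2.N0=(alive,v0) N2.N1=(alive,v1) N2.N2=(alive,v0) N2.N3=(dead,v1) | N0.N0=(alive,v0) N0.N1=(alive,v1) N0.N2=(alive,v0) N0.N3=(dead,v1)
Op 6: N2 marks N0=dead -> (dead,v1)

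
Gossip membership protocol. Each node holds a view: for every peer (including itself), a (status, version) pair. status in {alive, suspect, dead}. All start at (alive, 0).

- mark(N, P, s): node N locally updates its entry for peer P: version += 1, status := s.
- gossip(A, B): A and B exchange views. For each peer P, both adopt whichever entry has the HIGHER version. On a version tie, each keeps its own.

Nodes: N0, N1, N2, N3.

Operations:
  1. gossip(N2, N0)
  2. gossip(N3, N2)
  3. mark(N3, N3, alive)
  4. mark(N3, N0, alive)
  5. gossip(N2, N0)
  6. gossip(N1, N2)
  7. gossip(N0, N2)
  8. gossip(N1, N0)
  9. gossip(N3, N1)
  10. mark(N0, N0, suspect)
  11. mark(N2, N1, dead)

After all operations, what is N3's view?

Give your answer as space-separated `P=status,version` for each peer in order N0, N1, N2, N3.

Answer: N0=alive,1 N1=alive,0 N2=alive,0 N3=alive,1

Derivation:
Op 1: gossip N2<->N0 -> N2.N0=(alive,v0) N2.N1=(alive,v0) N2.N2=(alive,v0) N2.N3=(alive,v0) | N0.N0=(alive,v0) N0.N1=(alive,v0) N0.N2=(alive,v0) N0.N3=(alive,v0)
Op 2: gossip N3<->N2 -> N3.N0=(alive,v0) N3.N1=(alive,v0) N3.N2=(alive,v0) N3.N3=(alive,v0) | N2.N0=(alive,v0) N2.N1=(alive,v0) N2.N2=(alive,v0) N2.N3=(alive,v0)
Op 3: N3 marks N3=alive -> (alive,v1)
Op 4: N3 marks N0=alive -> (alive,v1)
Op 5: gossip N2<->N0 -> N2.N0=(alive,v0) N2.N1=(alive,v0) N2.N2=(alive,v0) N2.N3=(alive,v0) | N0.N0=(alive,v0) N0.N1=(alive,v0) N0.N2=(alive,v0) N0.N3=(alive,v0)
Op 6: gossip N1<->N2 -> N1.N0=(alive,v0) N1.N1=(alive,v0) N1.N2=(alive,v0) N1.N3=(alive,v0) | N2.N0=(alive,v0) N2.N1=(alive,v0) N2.N2=(alive,v0) N2.N3=(alive,v0)
Op 7: gossip N0<->N2 -> N0.N0=(alive,v0) N0.N1=(alive,v0) N0.N2=(alive,v0) N0.N3=(alive,v0) | N2.N0=(alive,v0) N2.N1=(alive,v0) N2.N2=(alive,v0) N2.N3=(alive,v0)
Op 8: gossip N1<->N0 -> N1.N0=(alive,v0) N1.N1=(alive,v0) N1.N2=(alive,v0) N1.N3=(alive,v0) | N0.N0=(alive,v0) N0.N1=(alive,v0) N0.N2=(alive,v0) N0.N3=(alive,v0)
Op 9: gossip N3<->N1 -> N3.N0=(alive,v1) N3.N1=(alive,v0) N3.N2=(alive,v0) N3.N3=(alive,v1) | N1.N0=(alive,v1) N1.N1=(alive,v0) N1.N2=(alive,v0) N1.N3=(alive,v1)
Op 10: N0 marks N0=suspect -> (suspect,v1)
Op 11: N2 marks N1=dead -> (dead,v1)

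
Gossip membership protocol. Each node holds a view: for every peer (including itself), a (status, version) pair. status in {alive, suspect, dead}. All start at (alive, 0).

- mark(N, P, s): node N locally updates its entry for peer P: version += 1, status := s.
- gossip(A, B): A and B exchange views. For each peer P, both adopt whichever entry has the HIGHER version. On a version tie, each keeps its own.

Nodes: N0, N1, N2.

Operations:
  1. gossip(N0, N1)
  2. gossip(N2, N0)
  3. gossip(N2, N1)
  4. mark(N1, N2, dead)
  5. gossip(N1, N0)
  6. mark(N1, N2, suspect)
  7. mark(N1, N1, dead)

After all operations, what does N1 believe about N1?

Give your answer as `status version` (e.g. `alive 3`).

Answer: dead 1

Derivation:
Op 1: gossip N0<->N1 -> N0.N0=(alive,v0) N0.N1=(alive,v0) N0.N2=(alive,v0) | N1.N0=(alive,v0) N1.N1=(alive,v0) N1.N2=(alive,v0)
Op 2: gossip N2<->N0 -> N2.N0=(alive,v0) N2.N1=(alive,v0) N2.N2=(alive,v0) | N0.N0=(alive,v0) N0.N1=(alive,v0) N0.N2=(alive,v0)
Op 3: gossip N2<->N1 -> N2.N0=(alive,v0) N2.N1=(alive,v0) N2.N2=(alive,v0) | N1.N0=(alive,v0) N1.N1=(alive,v0) N1.N2=(alive,v0)
Op 4: N1 marks N2=dead -> (dead,v1)
Op 5: gossip N1<->N0 -> N1.N0=(alive,v0) N1.N1=(alive,v0) N1.N2=(dead,v1) | N0.N0=(alive,v0) N0.N1=(alive,v0) N0.N2=(dead,v1)
Op 6: N1 marks N2=suspect -> (suspect,v2)
Op 7: N1 marks N1=dead -> (dead,v1)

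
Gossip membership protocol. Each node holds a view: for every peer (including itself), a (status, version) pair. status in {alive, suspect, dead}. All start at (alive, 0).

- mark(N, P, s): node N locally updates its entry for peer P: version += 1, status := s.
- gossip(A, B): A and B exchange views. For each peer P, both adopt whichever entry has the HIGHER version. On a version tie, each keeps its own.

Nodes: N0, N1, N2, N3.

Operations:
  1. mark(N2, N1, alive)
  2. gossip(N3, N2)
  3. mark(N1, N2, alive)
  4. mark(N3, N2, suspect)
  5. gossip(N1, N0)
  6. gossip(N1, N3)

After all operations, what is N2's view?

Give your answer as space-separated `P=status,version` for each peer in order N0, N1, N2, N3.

Answer: N0=alive,0 N1=alive,1 N2=alive,0 N3=alive,0

Derivation:
Op 1: N2 marks N1=alive -> (alive,v1)
Op 2: gossip N3<->N2 -> N3.N0=(alive,v0) N3.N1=(alive,v1) N3.N2=(alive,v0) N3.N3=(alive,v0) | N2.N0=(alive,v0) N2.N1=(alive,v1) N2.N2=(alive,v0) N2.N3=(alive,v0)
Op 3: N1 marks N2=alive -> (alive,v1)
Op 4: N3 marks N2=suspect -> (suspect,v1)
Op 5: gossip N1<->N0 -> N1.N0=(alive,v0) N1.N1=(alive,v0) N1.N2=(alive,v1) N1.N3=(alive,v0) | N0.N0=(alive,v0) N0.N1=(alive,v0) N0.N2=(alive,v1) N0.N3=(alive,v0)
Op 6: gossip N1<->N3 -> N1.N0=(alive,v0) N1.N1=(alive,v1) N1.N2=(alive,v1) N1.N3=(alive,v0) | N3.N0=(alive,v0) N3.N1=(alive,v1) N3.N2=(suspect,v1) N3.N3=(alive,v0)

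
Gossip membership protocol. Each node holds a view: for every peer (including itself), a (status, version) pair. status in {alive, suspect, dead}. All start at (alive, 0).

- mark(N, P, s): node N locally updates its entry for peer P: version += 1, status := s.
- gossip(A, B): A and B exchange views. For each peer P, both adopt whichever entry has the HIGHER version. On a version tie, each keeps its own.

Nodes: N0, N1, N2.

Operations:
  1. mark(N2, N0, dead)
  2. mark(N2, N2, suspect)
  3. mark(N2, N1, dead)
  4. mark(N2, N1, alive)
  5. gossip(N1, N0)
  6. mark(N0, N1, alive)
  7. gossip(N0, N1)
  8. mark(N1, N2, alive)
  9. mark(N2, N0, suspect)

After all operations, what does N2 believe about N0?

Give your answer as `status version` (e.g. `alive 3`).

Answer: suspect 2

Derivation:
Op 1: N2 marks N0=dead -> (dead,v1)
Op 2: N2 marks N2=suspect -> (suspect,v1)
Op 3: N2 marks N1=dead -> (dead,v1)
Op 4: N2 marks N1=alive -> (alive,v2)
Op 5: gossip N1<->N0 -> N1.N0=(alive,v0) N1.N1=(alive,v0) N1.N2=(alive,v0) | N0.N0=(alive,v0) N0.N1=(alive,v0) N0.N2=(alive,v0)
Op 6: N0 marks N1=alive -> (alive,v1)
Op 7: gossip N0<->N1 -> N0.N0=(alive,v0) N0.N1=(alive,v1) N0.N2=(alive,v0) | N1.N0=(alive,v0) N1.N1=(alive,v1) N1.N2=(alive,v0)
Op 8: N1 marks N2=alive -> (alive,v1)
Op 9: N2 marks N0=suspect -> (suspect,v2)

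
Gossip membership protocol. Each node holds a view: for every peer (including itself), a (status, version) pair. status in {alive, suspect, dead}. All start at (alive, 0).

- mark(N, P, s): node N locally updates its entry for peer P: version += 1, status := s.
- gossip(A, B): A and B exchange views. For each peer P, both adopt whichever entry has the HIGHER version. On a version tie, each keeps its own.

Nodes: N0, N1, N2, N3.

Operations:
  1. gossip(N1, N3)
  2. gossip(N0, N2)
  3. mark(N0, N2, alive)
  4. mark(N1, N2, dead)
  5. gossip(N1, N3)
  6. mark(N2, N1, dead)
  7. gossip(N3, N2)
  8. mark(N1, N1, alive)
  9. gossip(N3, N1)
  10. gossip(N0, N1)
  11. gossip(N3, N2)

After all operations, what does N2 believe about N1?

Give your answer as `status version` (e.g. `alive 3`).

Op 1: gossip N1<->N3 -> N1.N0=(alive,v0) N1.N1=(alive,v0) N1.N2=(alive,v0) N1.N3=(alive,v0) | N3.N0=(alive,v0) N3.N1=(alive,v0) N3.N2=(alive,v0) N3.N3=(alive,v0)
Op 2: gossip N0<->N2 -> N0.N0=(alive,v0) N0.N1=(alive,v0) N0.N2=(alive,v0) N0.N3=(alive,v0) | N2.N0=(alive,v0) N2.N1=(alive,v0) N2.N2=(alive,v0) N2.N3=(alive,v0)
Op 3: N0 marks N2=alive -> (alive,v1)
Op 4: N1 marks N2=dead -> (dead,v1)
Op 5: gossip N1<->N3 -> N1.N0=(alive,v0) N1.N1=(alive,v0) N1.N2=(dead,v1) N1.N3=(alive,v0) | N3.N0=(alive,v0) N3.N1=(alive,v0) N3.N2=(dead,v1) N3.N3=(alive,v0)
Op 6: N2 marks N1=dead -> (dead,v1)
Op 7: gossip N3<->N2 -> N3.N0=(alive,v0) N3.N1=(dead,v1) N3.N2=(dead,v1) N3.N3=(alive,v0) | N2.N0=(alive,v0) N2.N1=(dead,v1) N2.N2=(dead,v1) N2.N3=(alive,v0)
Op 8: N1 marks N1=alive -> (alive,v1)
Op 9: gossip N3<->N1 -> N3.N0=(alive,v0) N3.N1=(dead,v1) N3.N2=(dead,v1) N3.N3=(alive,v0) | N1.N0=(alive,v0) N1.N1=(alive,v1) N1.N2=(dead,v1) N1.N3=(alive,v0)
Op 10: gossip N0<->N1 -> N0.N0=(alive,v0) N0.N1=(alive,v1) N0.N2=(alive,v1) N0.N3=(alive,v0) | N1.N0=(alive,v0) N1.N1=(alive,v1) N1.N2=(dead,v1) N1.N3=(alive,v0)
Op 11: gossip N3<->N2 -> N3.N0=(alive,v0) N3.N1=(dead,v1) N3.N2=(dead,v1) N3.N3=(alive,v0) | N2.N0=(alive,v0) N2.N1=(dead,v1) N2.N2=(dead,v1) N2.N3=(alive,v0)

Answer: dead 1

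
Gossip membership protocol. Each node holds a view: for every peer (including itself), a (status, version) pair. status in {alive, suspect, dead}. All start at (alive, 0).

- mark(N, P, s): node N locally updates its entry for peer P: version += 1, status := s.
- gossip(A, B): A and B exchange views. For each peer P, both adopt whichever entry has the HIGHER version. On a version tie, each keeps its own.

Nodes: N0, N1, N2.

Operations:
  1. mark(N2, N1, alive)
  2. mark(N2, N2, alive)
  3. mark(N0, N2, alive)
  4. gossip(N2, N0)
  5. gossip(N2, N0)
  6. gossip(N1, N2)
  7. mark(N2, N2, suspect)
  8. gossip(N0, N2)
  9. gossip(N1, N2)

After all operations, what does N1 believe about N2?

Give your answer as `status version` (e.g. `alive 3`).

Answer: suspect 2

Derivation:
Op 1: N2 marks N1=alive -> (alive,v1)
Op 2: N2 marks N2=alive -> (alive,v1)
Op 3: N0 marks N2=alive -> (alive,v1)
Op 4: gossip N2<->N0 -> N2.N0=(alive,v0) N2.N1=(alive,v1) N2.N2=(alive,v1) | N0.N0=(alive,v0) N0.N1=(alive,v1) N0.N2=(alive,v1)
Op 5: gossip N2<->N0 -> N2.N0=(alive,v0) N2.N1=(alive,v1) N2.N2=(alive,v1) | N0.N0=(alive,v0) N0.N1=(alive,v1) N0.N2=(alive,v1)
Op 6: gossip N1<->N2 -> N1.N0=(alive,v0) N1.N1=(alive,v1) N1.N2=(alive,v1) | N2.N0=(alive,v0) N2.N1=(alive,v1) N2.N2=(alive,v1)
Op 7: N2 marks N2=suspect -> (suspect,v2)
Op 8: gossip N0<->N2 -> N0.N0=(alive,v0) N0.N1=(alive,v1) N0.N2=(suspect,v2) | N2.N0=(alive,v0) N2.N1=(alive,v1) N2.N2=(suspect,v2)
Op 9: gossip N1<->N2 -> N1.N0=(alive,v0) N1.N1=(alive,v1) N1.N2=(suspect,v2) | N2.N0=(alive,v0) N2.N1=(alive,v1) N2.N2=(suspect,v2)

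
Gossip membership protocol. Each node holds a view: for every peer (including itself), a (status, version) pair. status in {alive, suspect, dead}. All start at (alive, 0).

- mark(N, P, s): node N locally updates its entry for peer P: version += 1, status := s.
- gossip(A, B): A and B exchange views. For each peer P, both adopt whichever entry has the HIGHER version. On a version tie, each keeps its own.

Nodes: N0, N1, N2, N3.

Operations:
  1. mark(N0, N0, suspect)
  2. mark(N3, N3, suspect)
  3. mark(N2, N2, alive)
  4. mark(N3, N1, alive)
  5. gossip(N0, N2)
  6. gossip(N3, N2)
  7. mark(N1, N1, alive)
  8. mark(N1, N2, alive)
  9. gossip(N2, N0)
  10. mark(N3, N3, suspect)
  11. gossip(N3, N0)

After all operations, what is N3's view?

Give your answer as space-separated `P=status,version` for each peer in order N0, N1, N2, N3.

Answer: N0=suspect,1 N1=alive,1 N2=alive,1 N3=suspect,2

Derivation:
Op 1: N0 marks N0=suspect -> (suspect,v1)
Op 2: N3 marks N3=suspect -> (suspect,v1)
Op 3: N2 marks N2=alive -> (alive,v1)
Op 4: N3 marks N1=alive -> (alive,v1)
Op 5: gossip N0<->N2 -> N0.N0=(suspect,v1) N0.N1=(alive,v0) N0.N2=(alive,v1) N0.N3=(alive,v0) | N2.N0=(suspect,v1) N2.N1=(alive,v0) N2.N2=(alive,v1) N2.N3=(alive,v0)
Op 6: gossip N3<->N2 -> N3.N0=(suspect,v1) N3.N1=(alive,v1) N3.N2=(alive,v1) N3.N3=(suspect,v1) | N2.N0=(suspect,v1) N2.N1=(alive,v1) N2.N2=(alive,v1) N2.N3=(suspect,v1)
Op 7: N1 marks N1=alive -> (alive,v1)
Op 8: N1 marks N2=alive -> (alive,v1)
Op 9: gossip N2<->N0 -> N2.N0=(suspect,v1) N2.N1=(alive,v1) N2.N2=(alive,v1) N2.N3=(suspect,v1) | N0.N0=(suspect,v1) N0.N1=(alive,v1) N0.N2=(alive,v1) N0.N3=(suspect,v1)
Op 10: N3 marks N3=suspect -> (suspect,v2)
Op 11: gossip N3<->N0 -> N3.N0=(suspect,v1) N3.N1=(alive,v1) N3.N2=(alive,v1) N3.N3=(suspect,v2) | N0.N0=(suspect,v1) N0.N1=(alive,v1) N0.N2=(alive,v1) N0.N3=(suspect,v2)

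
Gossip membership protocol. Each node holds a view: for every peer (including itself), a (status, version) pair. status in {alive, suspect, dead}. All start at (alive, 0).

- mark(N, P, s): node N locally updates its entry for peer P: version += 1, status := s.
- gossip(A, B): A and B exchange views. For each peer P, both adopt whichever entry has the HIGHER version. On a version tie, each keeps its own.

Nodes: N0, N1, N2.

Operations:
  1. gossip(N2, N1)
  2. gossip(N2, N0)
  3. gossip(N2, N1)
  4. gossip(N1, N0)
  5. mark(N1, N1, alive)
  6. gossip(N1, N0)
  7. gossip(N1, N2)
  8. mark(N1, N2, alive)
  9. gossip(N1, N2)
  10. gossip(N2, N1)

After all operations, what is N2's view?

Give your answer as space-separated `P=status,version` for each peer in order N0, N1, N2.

Op 1: gossip N2<->N1 -> N2.N0=(alive,v0) N2.N1=(alive,v0) N2.N2=(alive,v0) | N1.N0=(alive,v0) N1.N1=(alive,v0) N1.N2=(alive,v0)
Op 2: gossip N2<->N0 -> N2.N0=(alive,v0) N2.N1=(alive,v0) N2.N2=(alive,v0) | N0.N0=(alive,v0) N0.N1=(alive,v0) N0.N2=(alive,v0)
Op 3: gossip N2<->N1 -> N2.N0=(alive,v0) N2.N1=(alive,v0) N2.N2=(alive,v0) | N1.N0=(alive,v0) N1.N1=(alive,v0) N1.N2=(alive,v0)
Op 4: gossip N1<->N0 -> N1.N0=(alive,v0) N1.N1=(alive,v0) N1.N2=(alive,v0) | N0.N0=(alive,v0) N0.N1=(alive,v0) N0.N2=(alive,v0)
Op 5: N1 marks N1=alive -> (alive,v1)
Op 6: gossip N1<->N0 -> N1.N0=(alive,v0) N1.N1=(alive,v1) N1.N2=(alive,v0) | N0.N0=(alive,v0) N0.N1=(alive,v1) N0.N2=(alive,v0)
Op 7: gossip N1<->N2 -> N1.N0=(alive,v0) N1.N1=(alive,v1) N1.N2=(alive,v0) | N2.N0=(alive,v0) N2.N1=(alive,v1) N2.N2=(alive,v0)
Op 8: N1 marks N2=alive -> (alive,v1)
Op 9: gossip N1<->N2 -> N1.N0=(alive,v0) N1.N1=(alive,v1) N1.N2=(alive,v1) | N2.N0=(alive,v0) N2.N1=(alive,v1) N2.N2=(alive,v1)
Op 10: gossip N2<->N1 -> N2.N0=(alive,v0) N2.N1=(alive,v1) N2.N2=(alive,v1) | N1.N0=(alive,v0) N1.N1=(alive,v1) N1.N2=(alive,v1)

Answer: N0=alive,0 N1=alive,1 N2=alive,1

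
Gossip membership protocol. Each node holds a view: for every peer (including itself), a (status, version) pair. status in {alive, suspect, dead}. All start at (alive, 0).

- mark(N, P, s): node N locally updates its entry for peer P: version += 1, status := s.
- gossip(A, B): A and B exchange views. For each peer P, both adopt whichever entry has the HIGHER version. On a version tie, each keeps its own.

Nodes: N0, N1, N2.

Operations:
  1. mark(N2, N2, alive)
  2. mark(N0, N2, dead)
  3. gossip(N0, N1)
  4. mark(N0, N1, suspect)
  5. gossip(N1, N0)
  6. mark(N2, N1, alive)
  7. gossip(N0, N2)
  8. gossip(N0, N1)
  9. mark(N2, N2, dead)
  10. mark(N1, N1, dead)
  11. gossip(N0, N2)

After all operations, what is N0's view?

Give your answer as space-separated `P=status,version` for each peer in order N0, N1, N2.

Answer: N0=alive,0 N1=suspect,1 N2=dead,2

Derivation:
Op 1: N2 marks N2=alive -> (alive,v1)
Op 2: N0 marks N2=dead -> (dead,v1)
Op 3: gossip N0<->N1 -> N0.N0=(alive,v0) N0.N1=(alive,v0) N0.N2=(dead,v1) | N1.N0=(alive,v0) N1.N1=(alive,v0) N1.N2=(dead,v1)
Op 4: N0 marks N1=suspect -> (suspect,v1)
Op 5: gossip N1<->N0 -> N1.N0=(alive,v0) N1.N1=(suspect,v1) N1.N2=(dead,v1) | N0.N0=(alive,v0) N0.N1=(suspect,v1) N0.N2=(dead,v1)
Op 6: N2 marks N1=alive -> (alive,v1)
Op 7: gossip N0<->N2 -> N0.N0=(alive,v0) N0.N1=(suspect,v1) N0.N2=(dead,v1) | N2.N0=(alive,v0) N2.N1=(alive,v1) N2.N2=(alive,v1)
Op 8: gossip N0<->N1 -> N0.N0=(alive,v0) N0.N1=(suspect,v1) N0.N2=(dead,v1) | N1.N0=(alive,v0) N1.N1=(suspect,v1) N1.N2=(dead,v1)
Op 9: N2 marks N2=dead -> (dead,v2)
Op 10: N1 marks N1=dead -> (dead,v2)
Op 11: gossip N0<->N2 -> N0.N0=(alive,v0) N0.N1=(suspect,v1) N0.N2=(dead,v2) | N2.N0=(alive,v0) N2.N1=(alive,v1) N2.N2=(dead,v2)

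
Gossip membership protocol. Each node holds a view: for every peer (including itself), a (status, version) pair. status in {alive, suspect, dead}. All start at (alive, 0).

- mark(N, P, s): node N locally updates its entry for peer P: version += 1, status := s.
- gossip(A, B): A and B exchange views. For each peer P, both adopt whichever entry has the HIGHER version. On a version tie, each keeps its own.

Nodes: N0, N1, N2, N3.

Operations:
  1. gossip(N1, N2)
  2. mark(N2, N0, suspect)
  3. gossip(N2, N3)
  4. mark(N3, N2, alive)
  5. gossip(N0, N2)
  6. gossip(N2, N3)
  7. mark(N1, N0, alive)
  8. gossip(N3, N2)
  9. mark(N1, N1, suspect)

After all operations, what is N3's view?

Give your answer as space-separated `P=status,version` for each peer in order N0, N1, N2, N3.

Op 1: gossip N1<->N2 -> N1.N0=(alive,v0) N1.N1=(alive,v0) N1.N2=(alive,v0) N1.N3=(alive,v0) | N2.N0=(alive,v0) N2.N1=(alive,v0) N2.N2=(alive,v0) N2.N3=(alive,v0)
Op 2: N2 marks N0=suspect -> (suspect,v1)
Op 3: gossip N2<->N3 -> N2.N0=(suspect,v1) N2.N1=(alive,v0) N2.N2=(alive,v0) N2.N3=(alive,v0) | N3.N0=(suspect,v1) N3.N1=(alive,v0) N3.N2=(alive,v0) N3.N3=(alive,v0)
Op 4: N3 marks N2=alive -> (alive,v1)
Op 5: gossip N0<->N2 -> N0.N0=(suspect,v1) N0.N1=(alive,v0) N0.N2=(alive,v0) N0.N3=(alive,v0) | N2.N0=(suspect,v1) N2.N1=(alive,v0) N2.N2=(alive,v0) N2.N3=(alive,v0)
Op 6: gossip N2<->N3 -> N2.N0=(suspect,v1) N2.N1=(alive,v0) N2.N2=(alive,v1) N2.N3=(alive,v0) | N3.N0=(suspect,v1) N3.N1=(alive,v0) N3.N2=(alive,v1) N3.N3=(alive,v0)
Op 7: N1 marks N0=alive -> (alive,v1)
Op 8: gossip N3<->N2 -> N3.N0=(suspect,v1) N3.N1=(alive,v0) N3.N2=(alive,v1) N3.N3=(alive,v0) | N2.N0=(suspect,v1) N2.N1=(alive,v0) N2.N2=(alive,v1) N2.N3=(alive,v0)
Op 9: N1 marks N1=suspect -> (suspect,v1)

Answer: N0=suspect,1 N1=alive,0 N2=alive,1 N3=alive,0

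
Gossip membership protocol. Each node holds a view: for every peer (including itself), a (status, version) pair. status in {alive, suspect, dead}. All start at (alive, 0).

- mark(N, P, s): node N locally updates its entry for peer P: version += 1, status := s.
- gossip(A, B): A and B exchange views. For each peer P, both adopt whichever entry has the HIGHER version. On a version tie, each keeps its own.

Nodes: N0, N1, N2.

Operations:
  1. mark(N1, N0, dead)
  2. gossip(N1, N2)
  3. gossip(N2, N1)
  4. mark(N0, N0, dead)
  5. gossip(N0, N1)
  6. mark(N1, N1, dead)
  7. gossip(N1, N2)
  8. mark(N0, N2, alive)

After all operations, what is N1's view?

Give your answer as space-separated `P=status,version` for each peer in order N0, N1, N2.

Op 1: N1 marks N0=dead -> (dead,v1)
Op 2: gossip N1<->N2 -> N1.N0=(dead,v1) N1.N1=(alive,v0) N1.N2=(alive,v0) | N2.N0=(dead,v1) N2.N1=(alive,v0) N2.N2=(alive,v0)
Op 3: gossip N2<->N1 -> N2.N0=(dead,v1) N2.N1=(alive,v0) N2.N2=(alive,v0) | N1.N0=(dead,v1) N1.N1=(alive,v0) N1.N2=(alive,v0)
Op 4: N0 marks N0=dead -> (dead,v1)
Op 5: gossip N0<->N1 -> N0.N0=(dead,v1) N0.N1=(alive,v0) N0.N2=(alive,v0) | N1.N0=(dead,v1) N1.N1=(alive,v0) N1.N2=(alive,v0)
Op 6: N1 marks N1=dead -> (dead,v1)
Op 7: gossip N1<->N2 -> N1.N0=(dead,v1) N1.N1=(dead,v1) N1.N2=(alive,v0) | N2.N0=(dead,v1) N2.N1=(dead,v1) N2.N2=(alive,v0)
Op 8: N0 marks N2=alive -> (alive,v1)

Answer: N0=dead,1 N1=dead,1 N2=alive,0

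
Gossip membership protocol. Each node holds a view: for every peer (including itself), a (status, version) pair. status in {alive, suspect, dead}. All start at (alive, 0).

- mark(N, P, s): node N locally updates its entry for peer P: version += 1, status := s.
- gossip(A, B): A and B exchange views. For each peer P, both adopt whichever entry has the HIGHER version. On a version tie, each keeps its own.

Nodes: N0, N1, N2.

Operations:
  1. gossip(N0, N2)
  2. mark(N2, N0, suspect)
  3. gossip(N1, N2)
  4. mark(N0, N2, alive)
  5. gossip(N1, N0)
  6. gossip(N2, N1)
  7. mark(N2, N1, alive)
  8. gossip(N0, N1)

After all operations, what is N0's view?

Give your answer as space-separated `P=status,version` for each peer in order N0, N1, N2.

Op 1: gossip N0<->N2 -> N0.N0=(alive,v0) N0.N1=(alive,v0) N0.N2=(alive,v0) | N2.N0=(alive,v0) N2.N1=(alive,v0) N2.N2=(alive,v0)
Op 2: N2 marks N0=suspect -> (suspect,v1)
Op 3: gossip N1<->N2 -> N1.N0=(suspect,v1) N1.N1=(alive,v0) N1.N2=(alive,v0) | N2.N0=(suspect,v1) N2.N1=(alive,v0) N2.N2=(alive,v0)
Op 4: N0 marks N2=alive -> (alive,v1)
Op 5: gossip N1<->N0 -> N1.N0=(suspect,v1) N1.N1=(alive,v0) N1.N2=(alive,v1) | N0.N0=(suspect,v1) N0.N1=(alive,v0) N0.N2=(alive,v1)
Op 6: gossip N2<->N1 -> N2.N0=(suspect,v1) N2.N1=(alive,v0) N2.N2=(alive,v1) | N1.N0=(suspect,v1) N1.N1=(alive,v0) N1.N2=(alive,v1)
Op 7: N2 marks N1=alive -> (alive,v1)
Op 8: gossip N0<->N1 -> N0.N0=(suspect,v1) N0.N1=(alive,v0) N0.N2=(alive,v1) | N1.N0=(suspect,v1) N1.N1=(alive,v0) N1.N2=(alive,v1)

Answer: N0=suspect,1 N1=alive,0 N2=alive,1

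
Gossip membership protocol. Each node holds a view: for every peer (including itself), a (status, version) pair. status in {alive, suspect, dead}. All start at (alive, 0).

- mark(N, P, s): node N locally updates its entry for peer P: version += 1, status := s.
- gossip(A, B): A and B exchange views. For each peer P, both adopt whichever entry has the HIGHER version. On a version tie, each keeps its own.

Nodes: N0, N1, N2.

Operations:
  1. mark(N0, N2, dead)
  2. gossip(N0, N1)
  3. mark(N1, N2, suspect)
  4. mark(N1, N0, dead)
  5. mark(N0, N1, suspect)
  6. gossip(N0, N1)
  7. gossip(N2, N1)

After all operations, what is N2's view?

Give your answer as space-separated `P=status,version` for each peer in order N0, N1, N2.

Answer: N0=dead,1 N1=suspect,1 N2=suspect,2

Derivation:
Op 1: N0 marks N2=dead -> (dead,v1)
Op 2: gossip N0<->N1 -> N0.N0=(alive,v0) N0.N1=(alive,v0) N0.N2=(dead,v1) | N1.N0=(alive,v0) N1.N1=(alive,v0) N1.N2=(dead,v1)
Op 3: N1 marks N2=suspect -> (suspect,v2)
Op 4: N1 marks N0=dead -> (dead,v1)
Op 5: N0 marks N1=suspect -> (suspect,v1)
Op 6: gossip N0<->N1 -> N0.N0=(dead,v1) N0.N1=(suspect,v1) N0.N2=(suspect,v2) | N1.N0=(dead,v1) N1.N1=(suspect,v1) N1.N2=(suspect,v2)
Op 7: gossip N2<->N1 -> N2.N0=(dead,v1) N2.N1=(suspect,v1) N2.N2=(suspect,v2) | N1.N0=(dead,v1) N1.N1=(suspect,v1) N1.N2=(suspect,v2)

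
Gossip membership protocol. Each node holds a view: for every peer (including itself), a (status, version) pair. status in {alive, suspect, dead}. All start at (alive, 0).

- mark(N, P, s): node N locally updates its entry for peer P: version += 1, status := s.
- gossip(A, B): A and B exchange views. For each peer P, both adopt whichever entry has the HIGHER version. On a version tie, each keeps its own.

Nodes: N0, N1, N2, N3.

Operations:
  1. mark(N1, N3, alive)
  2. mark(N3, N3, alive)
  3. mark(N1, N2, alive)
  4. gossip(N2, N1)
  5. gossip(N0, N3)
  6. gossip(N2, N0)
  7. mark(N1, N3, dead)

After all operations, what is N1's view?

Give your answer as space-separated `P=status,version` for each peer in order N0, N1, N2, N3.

Op 1: N1 marks N3=alive -> (alive,v1)
Op 2: N3 marks N3=alive -> (alive,v1)
Op 3: N1 marks N2=alive -> (alive,v1)
Op 4: gossip N2<->N1 -> N2.N0=(alive,v0) N2.N1=(alive,v0) N2.N2=(alive,v1) N2.N3=(alive,v1) | N1.N0=(alive,v0) N1.N1=(alive,v0) N1.N2=(alive,v1) N1.N3=(alive,v1)
Op 5: gossip N0<->N3 -> N0.N0=(alive,v0) N0.N1=(alive,v0) N0.N2=(alive,v0) N0.N3=(alive,v1) | N3.N0=(alive,v0) N3.N1=(alive,v0) N3.N2=(alive,v0) N3.N3=(alive,v1)
Op 6: gossip N2<->N0 -> N2.N0=(alive,v0) N2.N1=(alive,v0) N2.N2=(alive,v1) N2.N3=(alive,v1) | N0.N0=(alive,v0) N0.N1=(alive,v0) N0.N2=(alive,v1) N0.N3=(alive,v1)
Op 7: N1 marks N3=dead -> (dead,v2)

Answer: N0=alive,0 N1=alive,0 N2=alive,1 N3=dead,2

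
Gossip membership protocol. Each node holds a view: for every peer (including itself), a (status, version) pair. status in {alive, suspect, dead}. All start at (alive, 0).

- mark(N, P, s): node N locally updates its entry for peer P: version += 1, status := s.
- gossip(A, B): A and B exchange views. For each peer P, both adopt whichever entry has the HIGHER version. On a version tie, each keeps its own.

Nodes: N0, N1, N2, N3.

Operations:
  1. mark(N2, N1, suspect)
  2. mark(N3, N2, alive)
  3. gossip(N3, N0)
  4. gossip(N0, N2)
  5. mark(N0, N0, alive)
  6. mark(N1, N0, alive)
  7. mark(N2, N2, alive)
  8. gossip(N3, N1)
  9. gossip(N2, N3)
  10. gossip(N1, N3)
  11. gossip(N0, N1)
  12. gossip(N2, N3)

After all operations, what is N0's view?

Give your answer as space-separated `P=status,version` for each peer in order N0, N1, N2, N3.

Op 1: N2 marks N1=suspect -> (suspect,v1)
Op 2: N3 marks N2=alive -> (alive,v1)
Op 3: gossip N3<->N0 -> N3.N0=(alive,v0) N3.N1=(alive,v0) N3.N2=(alive,v1) N3.N3=(alive,v0) | N0.N0=(alive,v0) N0.N1=(alive,v0) N0.N2=(alive,v1) N0.N3=(alive,v0)
Op 4: gossip N0<->N2 -> N0.N0=(alive,v0) N0.N1=(suspect,v1) N0.N2=(alive,v1) N0.N3=(alive,v0) | N2.N0=(alive,v0) N2.N1=(suspect,v1) N2.N2=(alive,v1) N2.N3=(alive,v0)
Op 5: N0 marks N0=alive -> (alive,v1)
Op 6: N1 marks N0=alive -> (alive,v1)
Op 7: N2 marks N2=alive -> (alive,v2)
Op 8: gossip N3<->N1 -> N3.N0=(alive,v1) N3.N1=(alive,v0) N3.N2=(alive,v1) N3.N3=(alive,v0) | N1.N0=(alive,v1) N1.N1=(alive,v0) N1.N2=(alive,v1) N1.N3=(alive,v0)
Op 9: gossip N2<->N3 -> N2.N0=(alive,v1) N2.N1=(suspect,v1) N2.N2=(alive,v2) N2.N3=(alive,v0) | N3.N0=(alive,v1) N3.N1=(suspect,v1) N3.N2=(alive,v2) N3.N3=(alive,v0)
Op 10: gossip N1<->N3 -> N1.N0=(alive,v1) N1.N1=(suspect,v1) N1.N2=(alive,v2) N1.N3=(alive,v0) | N3.N0=(alive,v1) N3.N1=(suspect,v1) N3.N2=(alive,v2) N3.N3=(alive,v0)
Op 11: gossip N0<->N1 -> N0.N0=(alive,v1) N0.N1=(suspect,v1) N0.N2=(alive,v2) N0.N3=(alive,v0) | N1.N0=(alive,v1) N1.N1=(suspect,v1) N1.N2=(alive,v2) N1.N3=(alive,v0)
Op 12: gossip N2<->N3 -> N2.N0=(alive,v1) N2.N1=(suspect,v1) N2.N2=(alive,v2) N2.N3=(alive,v0) | N3.N0=(alive,v1) N3.N1=(suspect,v1) N3.N2=(alive,v2) N3.N3=(alive,v0)

Answer: N0=alive,1 N1=suspect,1 N2=alive,2 N3=alive,0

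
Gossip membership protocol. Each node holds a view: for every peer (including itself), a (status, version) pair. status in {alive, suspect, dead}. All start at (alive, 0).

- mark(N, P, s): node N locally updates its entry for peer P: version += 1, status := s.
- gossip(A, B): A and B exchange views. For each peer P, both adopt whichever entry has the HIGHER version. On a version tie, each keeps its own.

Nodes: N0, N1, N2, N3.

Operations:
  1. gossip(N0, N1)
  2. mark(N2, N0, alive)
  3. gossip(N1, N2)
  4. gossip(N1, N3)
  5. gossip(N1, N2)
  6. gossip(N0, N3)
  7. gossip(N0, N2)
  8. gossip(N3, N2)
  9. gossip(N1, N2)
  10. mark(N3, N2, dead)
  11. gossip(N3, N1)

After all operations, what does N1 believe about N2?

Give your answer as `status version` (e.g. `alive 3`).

Answer: dead 1

Derivation:
Op 1: gossip N0<->N1 -> N0.N0=(alive,v0) N0.N1=(alive,v0) N0.N2=(alive,v0) N0.N3=(alive,v0) | N1.N0=(alive,v0) N1.N1=(alive,v0) N1.N2=(alive,v0) N1.N3=(alive,v0)
Op 2: N2 marks N0=alive -> (alive,v1)
Op 3: gossip N1<->N2 -> N1.N0=(alive,v1) N1.N1=(alive,v0) N1.N2=(alive,v0) N1.N3=(alive,v0) | N2.N0=(alive,v1) N2.N1=(alive,v0) N2.N2=(alive,v0) N2.N3=(alive,v0)
Op 4: gossip N1<->N3 -> N1.N0=(alive,v1) N1.N1=(alive,v0) N1.N2=(alive,v0) N1.N3=(alive,v0) | N3.N0=(alive,v1) N3.N1=(alive,v0) N3.N2=(alive,v0) N3.N3=(alive,v0)
Op 5: gossip N1<->N2 -> N1.N0=(alive,v1) N1.N1=(alive,v0) N1.N2=(alive,v0) N1.N3=(alive,v0) | N2.N0=(alive,v1) N2.N1=(alive,v0) N2.N2=(alive,v0) N2.N3=(alive,v0)
Op 6: gossip N0<->N3 -> N0.N0=(alive,v1) N0.N1=(alive,v0) N0.N2=(alive,v0) N0.N3=(alive,v0) | N3.N0=(alive,v1) N3.N1=(alive,v0) N3.N2=(alive,v0) N3.N3=(alive,v0)
Op 7: gossip N0<->N2 -> N0.N0=(alive,v1) N0.N1=(alive,v0) N0.N2=(alive,v0) N0.N3=(alive,v0) | N2.N0=(alive,v1) N2.N1=(alive,v0) N2.N2=(alive,v0) N2.N3=(alive,v0)
Op 8: gossip N3<->N2 -> N3.N0=(alive,v1) N3.N1=(alive,v0) N3.N2=(alive,v0) N3.N3=(alive,v0) | N2.N0=(alive,v1) N2.N1=(alive,v0) N2.N2=(alive,v0) N2.N3=(alive,v0)
Op 9: gossip N1<->N2 -> N1.N0=(alive,v1) N1.N1=(alive,v0) N1.N2=(alive,v0) N1.N3=(alive,v0) | N2.N0=(alive,v1) N2.N1=(alive,v0) N2.N2=(alive,v0) N2.N3=(alive,v0)
Op 10: N3 marks N2=dead -> (dead,v1)
Op 11: gossip N3<->N1 -> N3.N0=(alive,v1) N3.N1=(alive,v0) N3.N2=(dead,v1) N3.N3=(alive,v0) | N1.N0=(alive,v1) N1.N1=(alive,v0) N1.N2=(dead,v1) N1.N3=(alive,v0)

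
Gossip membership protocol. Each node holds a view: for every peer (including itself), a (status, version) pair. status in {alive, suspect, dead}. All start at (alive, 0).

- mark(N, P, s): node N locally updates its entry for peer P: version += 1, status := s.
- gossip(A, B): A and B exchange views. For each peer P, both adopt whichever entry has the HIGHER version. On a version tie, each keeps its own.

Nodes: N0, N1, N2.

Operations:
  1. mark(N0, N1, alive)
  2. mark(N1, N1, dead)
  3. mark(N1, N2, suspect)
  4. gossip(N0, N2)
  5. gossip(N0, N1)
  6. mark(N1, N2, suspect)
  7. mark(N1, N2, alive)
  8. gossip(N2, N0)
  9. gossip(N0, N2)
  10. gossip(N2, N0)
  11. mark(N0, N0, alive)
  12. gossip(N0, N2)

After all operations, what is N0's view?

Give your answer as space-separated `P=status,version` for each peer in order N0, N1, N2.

Answer: N0=alive,1 N1=alive,1 N2=suspect,1

Derivation:
Op 1: N0 marks N1=alive -> (alive,v1)
Op 2: N1 marks N1=dead -> (dead,v1)
Op 3: N1 marks N2=suspect -> (suspect,v1)
Op 4: gossip N0<->N2 -> N0.N0=(alive,v0) N0.N1=(alive,v1) N0.N2=(alive,v0) | N2.N0=(alive,v0) N2.N1=(alive,v1) N2.N2=(alive,v0)
Op 5: gossip N0<->N1 -> N0.N0=(alive,v0) N0.N1=(alive,v1) N0.N2=(suspect,v1) | N1.N0=(alive,v0) N1.N1=(dead,v1) N1.N2=(suspect,v1)
Op 6: N1 marks N2=suspect -> (suspect,v2)
Op 7: N1 marks N2=alive -> (alive,v3)
Op 8: gossip N2<->N0 -> N2.N0=(alive,v0) N2.N1=(alive,v1) N2.N2=(suspect,v1) | N0.N0=(alive,v0) N0.N1=(alive,v1) N0.N2=(suspect,v1)
Op 9: gossip N0<->N2 -> N0.N0=(alive,v0) N0.N1=(alive,v1) N0.N2=(suspect,v1) | N2.N0=(alive,v0) N2.N1=(alive,v1) N2.N2=(suspect,v1)
Op 10: gossip N2<->N0 -> N2.N0=(alive,v0) N2.N1=(alive,v1) N2.N2=(suspect,v1) | N0.N0=(alive,v0) N0.N1=(alive,v1) N0.N2=(suspect,v1)
Op 11: N0 marks N0=alive -> (alive,v1)
Op 12: gossip N0<->N2 -> N0.N0=(alive,v1) N0.N1=(alive,v1) N0.N2=(suspect,v1) | N2.N0=(alive,v1) N2.N1=(alive,v1) N2.N2=(suspect,v1)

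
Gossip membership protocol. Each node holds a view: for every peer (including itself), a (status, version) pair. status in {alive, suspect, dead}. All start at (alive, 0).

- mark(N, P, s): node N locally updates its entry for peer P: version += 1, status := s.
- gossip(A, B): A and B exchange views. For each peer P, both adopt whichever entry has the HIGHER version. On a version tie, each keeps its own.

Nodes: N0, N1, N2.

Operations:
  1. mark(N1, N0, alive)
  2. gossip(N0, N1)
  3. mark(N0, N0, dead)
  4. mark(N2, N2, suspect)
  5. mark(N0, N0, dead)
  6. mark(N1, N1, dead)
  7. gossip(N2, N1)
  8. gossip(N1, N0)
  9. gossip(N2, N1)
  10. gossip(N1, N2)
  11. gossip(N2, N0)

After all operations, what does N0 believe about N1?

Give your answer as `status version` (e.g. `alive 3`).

Op 1: N1 marks N0=alive -> (alive,v1)
Op 2: gossip N0<->N1 -> N0.N0=(alive,v1) N0.N1=(alive,v0) N0.N2=(alive,v0) | N1.N0=(alive,v1) N1.N1=(alive,v0) N1.N2=(alive,v0)
Op 3: N0 marks N0=dead -> (dead,v2)
Op 4: N2 marks N2=suspect -> (suspect,v1)
Op 5: N0 marks N0=dead -> (dead,v3)
Op 6: N1 marks N1=dead -> (dead,v1)
Op 7: gossip N2<->N1 -> N2.N0=(alive,v1) N2.N1=(dead,v1) N2.N2=(suspect,v1) | N1.N0=(alive,v1) N1.N1=(dead,v1) N1.N2=(suspect,v1)
Op 8: gossip N1<->N0 -> N1.N0=(dead,v3) N1.N1=(dead,v1) N1.N2=(suspect,v1) | N0.N0=(dead,v3) N0.N1=(dead,v1) N0.N2=(suspect,v1)
Op 9: gossip N2<->N1 -> N2.N0=(dead,v3) N2.N1=(dead,v1) N2.N2=(suspect,v1) | N1.N0=(dead,v3) N1.N1=(dead,v1) N1.N2=(suspect,v1)
Op 10: gossip N1<->N2 -> N1.N0=(dead,v3) N1.N1=(dead,v1) N1.N2=(suspect,v1) | N2.N0=(dead,v3) N2.N1=(dead,v1) N2.N2=(suspect,v1)
Op 11: gossip N2<->N0 -> N2.N0=(dead,v3) N2.N1=(dead,v1) N2.N2=(suspect,v1) | N0.N0=(dead,v3) N0.N1=(dead,v1) N0.N2=(suspect,v1)

Answer: dead 1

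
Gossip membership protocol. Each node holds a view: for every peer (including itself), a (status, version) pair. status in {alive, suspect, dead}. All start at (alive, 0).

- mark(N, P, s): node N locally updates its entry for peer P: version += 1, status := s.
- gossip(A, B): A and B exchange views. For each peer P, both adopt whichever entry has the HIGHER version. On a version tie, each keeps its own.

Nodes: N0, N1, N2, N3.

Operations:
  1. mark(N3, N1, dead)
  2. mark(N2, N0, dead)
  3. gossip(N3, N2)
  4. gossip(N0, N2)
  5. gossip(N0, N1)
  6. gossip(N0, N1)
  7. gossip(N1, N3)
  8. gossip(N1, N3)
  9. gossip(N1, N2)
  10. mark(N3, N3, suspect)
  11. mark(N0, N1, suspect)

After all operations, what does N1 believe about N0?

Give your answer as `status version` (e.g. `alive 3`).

Answer: dead 1

Derivation:
Op 1: N3 marks N1=dead -> (dead,v1)
Op 2: N2 marks N0=dead -> (dead,v1)
Op 3: gossip N3<->N2 -> N3.N0=(dead,v1) N3.N1=(dead,v1) N3.N2=(alive,v0) N3.N3=(alive,v0) | N2.N0=(dead,v1) N2.N1=(dead,v1) N2.N2=(alive,v0) N2.N3=(alive,v0)
Op 4: gossip N0<->N2 -> N0.N0=(dead,v1) N0.N1=(dead,v1) N0.N2=(alive,v0) N0.N3=(alive,v0) | N2.N0=(dead,v1) N2.N1=(dead,v1) N2.N2=(alive,v0) N2.N3=(alive,v0)
Op 5: gossip N0<->N1 -> N0.N0=(dead,v1) N0.N1=(dead,v1) N0.N2=(alive,v0) N0.N3=(alive,v0) | N1.N0=(dead,v1) N1.N1=(dead,v1) N1.N2=(alive,v0) N1.N3=(alive,v0)
Op 6: gossip N0<->N1 -> N0.N0=(dead,v1) N0.N1=(dead,v1) N0.N2=(alive,v0) N0.N3=(alive,v0) | N1.N0=(dead,v1) N1.N1=(dead,v1) N1.N2=(alive,v0) N1.N3=(alive,v0)
Op 7: gossip N1<->N3 -> N1.N0=(dead,v1) N1.N1=(dead,v1) N1.N2=(alive,v0) N1.N3=(alive,v0) | N3.N0=(dead,v1) N3.N1=(dead,v1) N3.N2=(alive,v0) N3.N3=(alive,v0)
Op 8: gossip N1<->N3 -> N1.N0=(dead,v1) N1.N1=(dead,v1) N1.N2=(alive,v0) N1.N3=(alive,v0) | N3.N0=(dead,v1) N3.N1=(dead,v1) N3.N2=(alive,v0) N3.N3=(alive,v0)
Op 9: gossip N1<->N2 -> N1.N0=(dead,v1) N1.N1=(dead,v1) N1.N2=(alive,v0) N1.N3=(alive,v0) | N2.N0=(dead,v1) N2.N1=(dead,v1) N2.N2=(alive,v0) N2.N3=(alive,v0)
Op 10: N3 marks N3=suspect -> (suspect,v1)
Op 11: N0 marks N1=suspect -> (suspect,v2)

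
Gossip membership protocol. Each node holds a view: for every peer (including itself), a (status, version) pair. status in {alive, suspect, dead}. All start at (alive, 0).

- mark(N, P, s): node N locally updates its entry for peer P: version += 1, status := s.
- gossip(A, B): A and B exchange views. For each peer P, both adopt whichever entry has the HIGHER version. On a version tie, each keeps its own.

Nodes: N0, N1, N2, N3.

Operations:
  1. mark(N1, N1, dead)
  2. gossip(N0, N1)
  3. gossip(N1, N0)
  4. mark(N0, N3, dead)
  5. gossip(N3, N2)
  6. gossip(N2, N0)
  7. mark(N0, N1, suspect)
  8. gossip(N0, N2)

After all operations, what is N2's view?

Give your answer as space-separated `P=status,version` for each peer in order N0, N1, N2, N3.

Answer: N0=alive,0 N1=suspect,2 N2=alive,0 N3=dead,1

Derivation:
Op 1: N1 marks N1=dead -> (dead,v1)
Op 2: gossip N0<->N1 -> N0.N0=(alive,v0) N0.N1=(dead,v1) N0.N2=(alive,v0) N0.N3=(alive,v0) | N1.N0=(alive,v0) N1.N1=(dead,v1) N1.N2=(alive,v0) N1.N3=(alive,v0)
Op 3: gossip N1<->N0 -> N1.N0=(alive,v0) N1.N1=(dead,v1) N1.N2=(alive,v0) N1.N3=(alive,v0) | N0.N0=(alive,v0) N0.N1=(dead,v1) N0.N2=(alive,v0) N0.N3=(alive,v0)
Op 4: N0 marks N3=dead -> (dead,v1)
Op 5: gossip N3<->N2 -> N3.N0=(alive,v0) N3.N1=(alive,v0) N3.N2=(alive,v0) N3.N3=(alive,v0) | N2.N0=(alive,v0) N2.N1=(alive,v0) N2.N2=(alive,v0) N2.N3=(alive,v0)
Op 6: gossip N2<->N0 -> N2.N0=(alive,v0) N2.N1=(dead,v1) N2.N2=(alive,v0) N2.N3=(dead,v1) | N0.N0=(alive,v0) N0.N1=(dead,v1) N0.N2=(alive,v0) N0.N3=(dead,v1)
Op 7: N0 marks N1=suspect -> (suspect,v2)
Op 8: gossip N0<->N2 -> N0.N0=(alive,v0) N0.N1=(suspect,v2) N0.N2=(alive,v0) N0.N3=(dead,v1) | N2.N0=(alive,v0) N2.N1=(suspect,v2) N2.N2=(alive,v0) N2.N3=(dead,v1)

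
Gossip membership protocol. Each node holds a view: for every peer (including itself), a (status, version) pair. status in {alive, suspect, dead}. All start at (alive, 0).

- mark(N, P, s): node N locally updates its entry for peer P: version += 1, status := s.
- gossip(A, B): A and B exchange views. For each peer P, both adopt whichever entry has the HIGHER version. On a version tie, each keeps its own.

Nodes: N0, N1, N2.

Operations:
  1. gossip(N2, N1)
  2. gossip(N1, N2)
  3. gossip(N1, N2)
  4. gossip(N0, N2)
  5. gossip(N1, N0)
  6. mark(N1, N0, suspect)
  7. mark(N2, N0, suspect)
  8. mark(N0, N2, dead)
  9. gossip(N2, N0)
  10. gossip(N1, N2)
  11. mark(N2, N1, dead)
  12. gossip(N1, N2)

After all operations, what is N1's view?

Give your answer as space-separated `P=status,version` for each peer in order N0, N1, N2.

Answer: N0=suspect,1 N1=dead,1 N2=dead,1

Derivation:
Op 1: gossip N2<->N1 -> N2.N0=(alive,v0) N2.N1=(alive,v0) N2.N2=(alive,v0) | N1.N0=(alive,v0) N1.N1=(alive,v0) N1.N2=(alive,v0)
Op 2: gossip N1<->N2 -> N1.N0=(alive,v0) N1.N1=(alive,v0) N1.N2=(alive,v0) | N2.N0=(alive,v0) N2.N1=(alive,v0) N2.N2=(alive,v0)
Op 3: gossip N1<->N2 -> N1.N0=(alive,v0) N1.N1=(alive,v0) N1.N2=(alive,v0) | N2.N0=(alive,v0) N2.N1=(alive,v0) N2.N2=(alive,v0)
Op 4: gossip N0<->N2 -> N0.N0=(alive,v0) N0.N1=(alive,v0) N0.N2=(alive,v0) | N2.N0=(alive,v0) N2.N1=(alive,v0) N2.N2=(alive,v0)
Op 5: gossip N1<->N0 -> N1.N0=(alive,v0) N1.N1=(alive,v0) N1.N2=(alive,v0) | N0.N0=(alive,v0) N0.N1=(alive,v0) N0.N2=(alive,v0)
Op 6: N1 marks N0=suspect -> (suspect,v1)
Op 7: N2 marks N0=suspect -> (suspect,v1)
Op 8: N0 marks N2=dead -> (dead,v1)
Op 9: gossip N2<->N0 -> N2.N0=(suspect,v1) N2.N1=(alive,v0) N2.N2=(dead,v1) | N0.N0=(suspect,v1) N0.N1=(alive,v0) N0.N2=(dead,v1)
Op 10: gossip N1<->N2 -> N1.N0=(suspect,v1) N1.N1=(alive,v0) N1.N2=(dead,v1) | N2.N0=(suspect,v1) N2.N1=(alive,v0) N2.N2=(dead,v1)
Op 11: N2 marks N1=dead -> (dead,v1)
Op 12: gossip N1<->N2 -> N1.N0=(suspect,v1) N1.N1=(dead,v1) N1.N2=(dead,v1) | N2.N0=(suspect,v1) N2.N1=(dead,v1) N2.N2=(dead,v1)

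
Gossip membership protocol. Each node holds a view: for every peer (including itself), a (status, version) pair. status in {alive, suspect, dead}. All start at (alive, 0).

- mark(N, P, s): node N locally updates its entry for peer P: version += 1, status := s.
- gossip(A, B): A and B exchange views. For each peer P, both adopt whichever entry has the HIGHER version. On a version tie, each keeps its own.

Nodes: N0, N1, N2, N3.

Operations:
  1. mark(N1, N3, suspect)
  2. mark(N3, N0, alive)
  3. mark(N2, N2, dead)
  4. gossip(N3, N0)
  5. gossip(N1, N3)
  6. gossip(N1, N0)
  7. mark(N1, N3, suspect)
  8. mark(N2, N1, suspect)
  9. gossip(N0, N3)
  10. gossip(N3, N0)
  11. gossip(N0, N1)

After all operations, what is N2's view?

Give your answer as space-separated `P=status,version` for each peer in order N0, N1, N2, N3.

Answer: N0=alive,0 N1=suspect,1 N2=dead,1 N3=alive,0

Derivation:
Op 1: N1 marks N3=suspect -> (suspect,v1)
Op 2: N3 marks N0=alive -> (alive,v1)
Op 3: N2 marks N2=dead -> (dead,v1)
Op 4: gossip N3<->N0 -> N3.N0=(alive,v1) N3.N1=(alive,v0) N3.N2=(alive,v0) N3.N3=(alive,v0) | N0.N0=(alive,v1) N0.N1=(alive,v0) N0.N2=(alive,v0) N0.N3=(alive,v0)
Op 5: gossip N1<->N3 -> N1.N0=(alive,v1) N1.N1=(alive,v0) N1.N2=(alive,v0) N1.N3=(suspect,v1) | N3.N0=(alive,v1) N3.N1=(alive,v0) N3.N2=(alive,v0) N3.N3=(suspect,v1)
Op 6: gossip N1<->N0 -> N1.N0=(alive,v1) N1.N1=(alive,v0) N1.N2=(alive,v0) N1.N3=(suspect,v1) | N0.N0=(alive,v1) N0.N1=(alive,v0) N0.N2=(alive,v0) N0.N3=(suspect,v1)
Op 7: N1 marks N3=suspect -> (suspect,v2)
Op 8: N2 marks N1=suspect -> (suspect,v1)
Op 9: gossip N0<->N3 -> N0.N0=(alive,v1) N0.N1=(alive,v0) N0.N2=(alive,v0) N0.N3=(suspect,v1) | N3.N0=(alive,v1) N3.N1=(alive,v0) N3.N2=(alive,v0) N3.N3=(suspect,v1)
Op 10: gossip N3<->N0 -> N3.N0=(alive,v1) N3.N1=(alive,v0) N3.N2=(alive,v0) N3.N3=(suspect,v1) | N0.N0=(alive,v1) N0.N1=(alive,v0) N0.N2=(alive,v0) N0.N3=(suspect,v1)
Op 11: gossip N0<->N1 -> N0.N0=(alive,v1) N0.N1=(alive,v0) N0.N2=(alive,v0) N0.N3=(suspect,v2) | N1.N0=(alive,v1) N1.N1=(alive,v0) N1.N2=(alive,v0) N1.N3=(suspect,v2)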